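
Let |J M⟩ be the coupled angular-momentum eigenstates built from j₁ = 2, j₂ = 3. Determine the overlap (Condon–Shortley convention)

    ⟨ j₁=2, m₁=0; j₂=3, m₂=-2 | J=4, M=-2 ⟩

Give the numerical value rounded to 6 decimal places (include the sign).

j₁+j₂−J=1  J+j₁−j₂=3  J−j₁+j₂=5  j₁+j₂+J+1=10
(j₁±m₁, j₂±m₂, J±M) = (2,2,1,5,2,6)
P² = 8640/7
sum k=0..1:
  [0] +1/48 = 1/48
  [1] −1/240 = -1/240
S = 1/60
C² = P²·S² = 12/35 ; C = +0.585540

+0.585540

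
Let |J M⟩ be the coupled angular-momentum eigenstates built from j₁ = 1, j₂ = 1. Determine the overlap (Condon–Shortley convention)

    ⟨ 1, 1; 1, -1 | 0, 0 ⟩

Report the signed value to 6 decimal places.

j₁+j₂−J=2  J+j₁−j₂=0  J−j₁+j₂=0  j₁+j₂+J+1=3
(j₁±m₁, j₂±m₂, J±M) = (2,0,0,2,0,0)
P² = 4/3
sum k=0..0:
  [0] +1/2 = 1/2
S = 1/2
C² = P²·S² = 1/3 ; C = +0.577350

+√(1/3) ≈ +0.577350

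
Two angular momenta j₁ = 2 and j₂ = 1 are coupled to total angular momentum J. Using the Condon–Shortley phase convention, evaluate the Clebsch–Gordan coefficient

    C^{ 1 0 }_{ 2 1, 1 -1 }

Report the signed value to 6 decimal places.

√[3·2!2!0!/5! · 3!1!0!2!1!1!] = √(6/5)
  +(−1)^0/∏(0,2,1,0,1,0)! = 1/2  (running 1/2)
⟨..|..⟩ = √(6/5)·(1/2) = +0.547723

+√(3/10) = +0.547723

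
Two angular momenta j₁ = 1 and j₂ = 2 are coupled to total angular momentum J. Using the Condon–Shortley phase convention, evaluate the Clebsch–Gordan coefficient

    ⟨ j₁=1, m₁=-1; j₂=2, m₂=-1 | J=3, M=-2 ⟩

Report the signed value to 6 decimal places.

triangle: 0!×2!×4!/7! = 48/5040
(j±m)!: 0!×2!×1!×3!×1!×5! = 1440
prefactor² = (2J+1)×Δ×N² = 96
  k=0: +1/(0!×0!×2!×1!×0!×3!) = 1/12
Σ = 1/12  ⇒  CG² = 96×1/12² = 2/3
CG = +√(2/3) = +0.816497

+√(2/3) ≈ +0.816497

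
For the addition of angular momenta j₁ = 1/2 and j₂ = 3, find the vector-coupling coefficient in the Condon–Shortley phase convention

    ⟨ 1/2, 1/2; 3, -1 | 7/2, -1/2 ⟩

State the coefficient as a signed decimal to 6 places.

√[8·0!1!6!/8! · 1!0!2!4!3!4!] = √(6912/7)
  +(−1)^0/∏(0,0,0,2,1,4)! = 1/48  (running 1/48)
⟨..|..⟩ = √(6912/7)·(1/48) = +0.654654

+0.654654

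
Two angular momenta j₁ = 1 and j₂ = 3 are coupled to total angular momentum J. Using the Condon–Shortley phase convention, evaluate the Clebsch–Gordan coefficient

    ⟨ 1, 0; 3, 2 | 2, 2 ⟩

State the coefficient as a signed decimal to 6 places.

−√(5/21) ≈ -0.487950

√[5·2!0!4!/7! · 1!1!5!1!4!0!] = √(960/7)
  +(−1)^1/∏(1,1,0,4,0,0)! = -1/24  (running -1/24)
⟨..|..⟩ = √(960/7)·(-1/24) = -0.487950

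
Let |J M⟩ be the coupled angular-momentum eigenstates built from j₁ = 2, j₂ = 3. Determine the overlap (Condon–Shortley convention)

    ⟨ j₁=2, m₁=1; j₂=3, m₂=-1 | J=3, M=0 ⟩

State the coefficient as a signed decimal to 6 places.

√[7·2!2!4!/9! · 3!1!2!4!3!3!] = √(96/5)
  +(−1)^0/∏(0,2,1,2,1,2)! = 1/8  (running 1/8)
  +(−1)^1/∏(1,1,0,1,2,3)! = -1/12  (running 1/24)
⟨..|..⟩ = √(96/5)·(1/24) = +0.182574

+0.182574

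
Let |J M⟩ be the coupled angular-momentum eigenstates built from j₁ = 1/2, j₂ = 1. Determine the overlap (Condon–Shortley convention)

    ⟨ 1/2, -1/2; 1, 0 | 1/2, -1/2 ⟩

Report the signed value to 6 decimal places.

-0.577350  (= −√(1/3))

triangle: 1!*0!*1!/3! = 1/6
(j±m)!: 0!*1!*1!*1!*0!*1! = 1
prefactor² = (2J+1)*Δ*N² = 1/3
  k=1: −1/(1!*0!*0!*0!*0!*1!) = -1
Σ = -1  ⇒  CG² = 1/3*(-1)² = 1/3
CG = −√(1/3) = -0.577350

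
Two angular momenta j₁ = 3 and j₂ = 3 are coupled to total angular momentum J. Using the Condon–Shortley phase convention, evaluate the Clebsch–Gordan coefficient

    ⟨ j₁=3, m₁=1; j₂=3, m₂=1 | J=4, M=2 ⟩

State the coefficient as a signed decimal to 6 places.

−√(20/77) ≈ -0.509647

j₁+j₂−J=2  J+j₁−j₂=4  J−j₁+j₂=4  j₁+j₂+J+1=11
(j₁±m₁, j₂±m₂, J±M) = (4,2,4,2,6,2)
P² = 331776/385
sum k=0..2:
  [0] +1/192 = 1/192
  [1] −1/36 = -1/36
  [2] +1/192 = 1/192
S = -5/288
C² = P²·S² = 20/77 ; C = -0.509647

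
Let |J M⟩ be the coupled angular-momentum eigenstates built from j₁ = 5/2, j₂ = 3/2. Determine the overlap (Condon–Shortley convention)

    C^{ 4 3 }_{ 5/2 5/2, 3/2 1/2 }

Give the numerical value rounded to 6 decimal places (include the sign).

√[9·0!5!3!/9! · 5!0!2!1!7!1!] = √(21600)
  +(−1)^0/∏(0,0,0,2,5,1)! = 1/240  (running 1/240)
⟨..|..⟩ = √(21600)·(1/240) = +0.612372

+√(3/8) = +0.612372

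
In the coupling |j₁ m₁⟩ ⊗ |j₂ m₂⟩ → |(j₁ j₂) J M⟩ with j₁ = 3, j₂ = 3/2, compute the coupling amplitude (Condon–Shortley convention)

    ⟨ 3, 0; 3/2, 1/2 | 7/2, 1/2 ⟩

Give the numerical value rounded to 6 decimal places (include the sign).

√[8·1!5!2!/9! · 3!3!2!1!4!3!] = √(384/7)
  +(−1)^0/∏(0,1,3,2,2,0)! = 1/24  (running 1/24)
  +(−1)^1/∏(1,0,2,1,3,1)! = -1/12  (running -1/24)
⟨..|..⟩ = √(384/7)·(-1/24) = -0.308607

−√(2/21) ≈ -0.308607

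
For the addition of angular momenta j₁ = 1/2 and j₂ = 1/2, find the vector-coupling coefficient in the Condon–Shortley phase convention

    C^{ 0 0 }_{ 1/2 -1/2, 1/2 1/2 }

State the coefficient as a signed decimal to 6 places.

-0.707107

j₁+j₂−J=1  J+j₁−j₂=0  J−j₁+j₂=0  j₁+j₂+J+1=2
(j₁±m₁, j₂±m₂, J±M) = (0,1,1,0,0,0)
P² = 1/2
sum k=1..1:
  [1] −1/1 = -1
S = -1
C² = P²·S² = 1/2 ; C = -0.707107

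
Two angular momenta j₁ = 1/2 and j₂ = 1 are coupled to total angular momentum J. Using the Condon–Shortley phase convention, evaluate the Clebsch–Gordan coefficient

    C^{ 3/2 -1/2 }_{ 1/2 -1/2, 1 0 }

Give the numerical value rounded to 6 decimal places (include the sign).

j₁+j₂−J=0  J+j₁−j₂=1  J−j₁+j₂=2  j₁+j₂+J+1=4
(j₁±m₁, j₂±m₂, J±M) = (0,1,1,1,1,2)
P² = 2/3
sum k=0..0:
  [0] +1/1 = 1
S = 1
C² = P²·S² = 2/3 ; C = +0.816497

+0.816497  (= +√(2/3))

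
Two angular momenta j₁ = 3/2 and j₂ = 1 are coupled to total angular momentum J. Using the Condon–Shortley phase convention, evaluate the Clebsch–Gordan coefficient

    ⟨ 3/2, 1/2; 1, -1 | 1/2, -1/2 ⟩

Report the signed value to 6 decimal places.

+0.408248

j₁+j₂−J=2  J+j₁−j₂=1  J−j₁+j₂=0  j₁+j₂+J+1=4
(j₁±m₁, j₂±m₂, J±M) = (2,1,0,2,0,1)
P² = 2/3
sum k=0..0:
  [0] +1/2 = 1/2
S = 1/2
C² = P²·S² = 1/6 ; C = +0.408248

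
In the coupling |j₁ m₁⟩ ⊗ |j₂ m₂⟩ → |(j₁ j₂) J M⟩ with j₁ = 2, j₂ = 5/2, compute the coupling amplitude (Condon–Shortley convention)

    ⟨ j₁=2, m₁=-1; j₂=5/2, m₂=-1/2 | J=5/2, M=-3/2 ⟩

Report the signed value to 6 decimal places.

−√(6/35) = -0.414039

√[6·2!2!3!/8! · 1!3!2!3!1!4!] = √(216/35)
  +(−1)^1/∏(1,1,2,1,0,2)! = -1/4  (running -1/4)
  +(−1)^2/∏(2,0,1,0,1,3)! = 1/12  (running -1/6)
⟨..|..⟩ = √(216/35)·(-1/6) = -0.414039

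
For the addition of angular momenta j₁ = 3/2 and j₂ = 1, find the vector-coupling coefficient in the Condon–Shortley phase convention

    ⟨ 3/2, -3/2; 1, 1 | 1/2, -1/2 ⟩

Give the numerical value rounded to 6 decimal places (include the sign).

triangle: 2!·1!·0!/4! = 2/24
(j±m)!: 0!·3!·2!·0!·0!·1! = 12
prefactor² = (2J+1)·Δ·N² = 2
  k=2: +1/(2!·0!·1!·0!·0!·0!) = 1/2
Σ = 1/2  ⇒  CG² = 2·1/2² = 1/2
CG = +√(1/2) = +0.707107

+0.707107  (= +√(1/2))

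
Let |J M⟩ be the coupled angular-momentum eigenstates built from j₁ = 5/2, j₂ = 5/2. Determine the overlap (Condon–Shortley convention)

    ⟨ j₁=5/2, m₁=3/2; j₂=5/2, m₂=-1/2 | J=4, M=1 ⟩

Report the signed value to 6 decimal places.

+0.597614

triangle: 1!*4!*4!/10! = 576/3628800
(j±m)!: 4!*1!*2!*3!*5!*3! = 207360
prefactor² = (2J+1)*Δ*N² = 10368/35
  k=0: +1/(0!*1!*1!*2!*3!*2!) = 1/24
  k=1: −1/(1!*0!*0!*1!*4!*3!) = -1/144
Σ = 5/144  ⇒  CG² = 10368/35*5/144² = 5/14
CG = +√(5/14) = +0.597614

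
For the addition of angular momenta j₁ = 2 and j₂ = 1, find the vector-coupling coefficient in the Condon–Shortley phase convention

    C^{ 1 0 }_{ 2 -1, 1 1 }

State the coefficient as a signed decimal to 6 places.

+√(3/10) = +0.547723

√[3·2!2!0!/5! · 1!3!2!0!1!1!] = √(6/5)
  +(−1)^2/∏(2,0,1,0,1,0)! = 1/2  (running 1/2)
⟨..|..⟩ = √(6/5)·(1/2) = +0.547723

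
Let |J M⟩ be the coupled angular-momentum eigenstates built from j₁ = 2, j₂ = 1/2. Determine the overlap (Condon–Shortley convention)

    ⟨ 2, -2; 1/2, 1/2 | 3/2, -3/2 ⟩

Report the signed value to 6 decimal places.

−√(4/5) ≈ -0.894427

j₁+j₂−J=1  J+j₁−j₂=3  J−j₁+j₂=0  j₁+j₂+J+1=5
(j₁±m₁, j₂±m₂, J±M) = (0,4,1,0,0,3)
P² = 144/5
sum k=1..1:
  [1] −1/6 = -1/6
S = -1/6
C² = P²·S² = 4/5 ; C = -0.894427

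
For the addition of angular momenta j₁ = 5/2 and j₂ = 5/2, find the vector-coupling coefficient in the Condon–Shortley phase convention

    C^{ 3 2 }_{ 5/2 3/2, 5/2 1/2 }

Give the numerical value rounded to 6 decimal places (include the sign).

j₁+j₂−J=2  J+j₁−j₂=3  J−j₁+j₂=3  j₁+j₂+J+1=9
(j₁±m₁, j₂±m₂, J±M) = (4,1,3,2,5,1)
P² = 48
sum k=0..1:
  [0] +1/24 = 1/24
  [1] −1/12 = -1/12
S = -1/24
C² = P²·S² = 1/12 ; C = -0.288675

−√(1/12) ≈ -0.288675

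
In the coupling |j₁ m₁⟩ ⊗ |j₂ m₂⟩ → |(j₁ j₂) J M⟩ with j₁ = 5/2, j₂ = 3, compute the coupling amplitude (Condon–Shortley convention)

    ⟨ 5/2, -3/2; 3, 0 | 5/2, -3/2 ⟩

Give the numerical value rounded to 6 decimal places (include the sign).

+0.483046

√[6·3!2!3!/9! · 1!4!3!3!1!4!] = √(864/35)
  +(−1)^2/∏(2,1,2,1,0,2)! = 1/8  (running 1/8)
  +(−1)^3/∏(3,0,1,0,1,3)! = -1/36  (running 7/72)
⟨..|..⟩ = √(864/35)·(7/72) = +0.483046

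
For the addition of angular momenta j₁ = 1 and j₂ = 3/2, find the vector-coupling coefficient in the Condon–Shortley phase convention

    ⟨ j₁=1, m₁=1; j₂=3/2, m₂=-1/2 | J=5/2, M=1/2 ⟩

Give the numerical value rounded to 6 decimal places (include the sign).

+0.547723

triangle: 0!·2!·3!/6! = 12/720
(j±m)!: 2!·0!·1!·2!·3!·2! = 48
prefactor² = (2J+1)·Δ·N² = 24/5
  k=0: +1/(0!·0!·0!·1!·2!·2!) = 1/4
Σ = 1/4  ⇒  CG² = 24/5·1/4² = 3/10
CG = +√(3/10) = +0.547723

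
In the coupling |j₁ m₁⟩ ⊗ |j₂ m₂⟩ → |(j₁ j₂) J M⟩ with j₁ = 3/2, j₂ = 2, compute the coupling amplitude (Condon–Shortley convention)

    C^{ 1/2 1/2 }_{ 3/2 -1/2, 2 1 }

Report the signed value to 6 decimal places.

j₁+j₂−J=3  J+j₁−j₂=0  J−j₁+j₂=1  j₁+j₂+J+1=5
(j₁±m₁, j₂±m₂, J±M) = (1,2,3,1,1,0)
P² = 6/5
sum k=2..2:
  [2] +1/2 = 1/2
S = 1/2
C² = P²·S² = 3/10 ; C = +0.547723

+√(3/10) ≈ +0.547723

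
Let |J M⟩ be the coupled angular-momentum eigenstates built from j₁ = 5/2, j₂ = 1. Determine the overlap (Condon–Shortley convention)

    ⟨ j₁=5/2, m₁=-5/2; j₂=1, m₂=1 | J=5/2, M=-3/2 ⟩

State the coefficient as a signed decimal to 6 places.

-0.534522

j₁+j₂−J=1  J+j₁−j₂=4  J−j₁+j₂=1  j₁+j₂+J+1=7
(j₁±m₁, j₂±m₂, J±M) = (0,5,2,0,1,4)
P² = 1152/7
sum k=1..1:
  [1] −1/24 = -1/24
S = -1/24
C² = P²·S² = 2/7 ; C = -0.534522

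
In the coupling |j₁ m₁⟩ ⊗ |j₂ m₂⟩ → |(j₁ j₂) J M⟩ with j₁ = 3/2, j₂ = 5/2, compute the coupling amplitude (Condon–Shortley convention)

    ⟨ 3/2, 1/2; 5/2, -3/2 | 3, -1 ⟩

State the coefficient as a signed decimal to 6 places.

√[7·1!2!4!/8! · 2!1!1!4!2!4!] = √(96/5)
  +(−1)^0/∏(0,1,1,1,1,3)! = 1/6  (running 1/6)
  +(−1)^1/∏(1,0,0,0,2,4)! = -1/48  (running 7/48)
⟨..|..⟩ = √(96/5)·(7/48) = +0.639010

+0.639010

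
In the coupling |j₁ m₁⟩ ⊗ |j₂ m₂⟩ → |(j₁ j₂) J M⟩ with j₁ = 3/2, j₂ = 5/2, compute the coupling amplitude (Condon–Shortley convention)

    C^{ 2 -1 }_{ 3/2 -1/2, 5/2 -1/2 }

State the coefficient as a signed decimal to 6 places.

−√(25/84) ≈ -0.545545

triangle: 2!*1!*3!/7! = 12/5040
(j±m)!: 1!*2!*2!*3!*1!*3! = 144
prefactor² = (2J+1)*Δ*N² = 12/7
  k=1: −1/(1!*1!*1!*1!*0!*2!) = -1/2
  k=2: +1/(2!*0!*0!*0!*1!*3!) = 1/12
Σ = -5/12  ⇒  CG² = 12/7*(-5/12)² = 25/84
CG = −√(25/84) = -0.545545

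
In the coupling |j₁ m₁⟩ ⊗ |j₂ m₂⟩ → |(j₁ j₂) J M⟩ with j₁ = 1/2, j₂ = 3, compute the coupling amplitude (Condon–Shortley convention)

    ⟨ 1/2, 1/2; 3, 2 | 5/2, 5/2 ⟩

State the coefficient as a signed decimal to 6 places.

j₁+j₂−J=1  J+j₁−j₂=0  J−j₁+j₂=5  j₁+j₂+J+1=7
(j₁±m₁, j₂±m₂, J±M) = (1,0,5,1,5,0)
P² = 14400/7
sum k=0..0:
  [0] +1/120 = 1/120
S = 1/120
C² = P²·S² = 1/7 ; C = +0.377964

+0.377964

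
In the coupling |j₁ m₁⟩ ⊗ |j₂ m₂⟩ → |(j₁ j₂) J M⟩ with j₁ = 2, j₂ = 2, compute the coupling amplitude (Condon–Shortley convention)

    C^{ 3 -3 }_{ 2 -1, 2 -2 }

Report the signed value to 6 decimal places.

+0.707107  (= +√(1/2))

√[7·1!3!3!/8! · 1!3!0!4!0!6!] = √(648)
  +(−1)^0/∏(0,1,3,0,0,3)! = 1/36  (running 1/36)
⟨..|..⟩ = √(648)·(1/36) = +0.707107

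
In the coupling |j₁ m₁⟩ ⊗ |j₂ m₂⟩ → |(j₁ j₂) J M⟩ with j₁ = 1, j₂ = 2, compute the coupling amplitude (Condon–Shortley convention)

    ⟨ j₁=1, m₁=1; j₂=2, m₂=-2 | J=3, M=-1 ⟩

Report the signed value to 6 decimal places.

j₁+j₂−J=0  J+j₁−j₂=2  J−j₁+j₂=4  j₁+j₂+J+1=7
(j₁±m₁, j₂±m₂, J±M) = (2,0,0,4,2,4)
P² = 768/5
sum k=0..0:
  [0] +1/48 = 1/48
S = 1/48
C² = P²·S² = 1/15 ; C = +0.258199

+√(1/15) = +0.258199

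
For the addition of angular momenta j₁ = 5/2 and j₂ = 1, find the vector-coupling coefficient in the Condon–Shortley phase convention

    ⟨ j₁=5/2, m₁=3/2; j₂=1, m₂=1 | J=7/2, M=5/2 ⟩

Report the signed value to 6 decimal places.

triangle: 0!×5!×2!/8! = 240/40320
(j±m)!: 4!×1!×2!×0!×6!×1! = 34560
prefactor² = (2J+1)×Δ×N² = 11520/7
  k=0: +1/(0!×0!×1!×2!×4!×0!) = 1/48
Σ = 1/48  ⇒  CG² = 11520/7×1/48² = 5/7
CG = +√(5/7) = +0.845154

+0.845154  (= +√(5/7))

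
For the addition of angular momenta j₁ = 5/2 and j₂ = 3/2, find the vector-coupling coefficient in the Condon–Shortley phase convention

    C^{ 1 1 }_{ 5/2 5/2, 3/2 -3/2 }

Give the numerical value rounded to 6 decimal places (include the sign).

+√(1/2) ≈ +0.707107

j₁+j₂−J=3  J+j₁−j₂=2  J−j₁+j₂=0  j₁+j₂+J+1=6
(j₁±m₁, j₂±m₂, J±M) = (5,0,0,3,2,0)
P² = 72
sum k=0..0:
  [0] +1/12 = 1/12
S = 1/12
C² = P²·S² = 1/2 ; C = +0.707107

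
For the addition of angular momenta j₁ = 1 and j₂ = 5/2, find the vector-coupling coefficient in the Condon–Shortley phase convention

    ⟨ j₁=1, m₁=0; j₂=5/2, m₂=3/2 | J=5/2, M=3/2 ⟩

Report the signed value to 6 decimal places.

−√(9/35) = -0.507093

√[6·1!1!4!/7! · 1!1!4!1!4!1!] = √(576/35)
  +(−1)^0/∏(0,1,1,4,0,0)! = 1/24  (running 1/24)
  +(−1)^1/∏(1,0,0,3,1,1)! = -1/6  (running -1/8)
⟨..|..⟩ = √(576/35)·(-1/8) = -0.507093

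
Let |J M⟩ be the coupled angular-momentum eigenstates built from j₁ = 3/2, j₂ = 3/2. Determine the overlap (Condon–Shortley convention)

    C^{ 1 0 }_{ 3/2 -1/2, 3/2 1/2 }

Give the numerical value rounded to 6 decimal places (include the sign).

triangle: 2!*1!*1!/5! = 2/120
(j±m)!: 1!*2!*2!*1!*1!*1! = 4
prefactor² = (2J+1)*Δ*N² = 1/5
  k=1: −1/(1!*1!*1!*1!*0!*0!) = -1
  k=2: +1/(2!*0!*0!*0!*1!*1!) = 1/2
Σ = -1/2  ⇒  CG² = 1/5*(-1/2)² = 1/20
CG = −√(1/20) = -0.223607

-0.223607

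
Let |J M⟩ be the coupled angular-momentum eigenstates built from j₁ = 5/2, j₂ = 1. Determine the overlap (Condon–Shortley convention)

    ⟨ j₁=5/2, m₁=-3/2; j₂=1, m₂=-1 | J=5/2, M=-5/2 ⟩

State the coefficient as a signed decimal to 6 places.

j₁+j₂−J=1  J+j₁−j₂=4  J−j₁+j₂=1  j₁+j₂+J+1=7
(j₁±m₁, j₂±m₂, J±M) = (1,4,0,2,0,5)
P² = 1152/7
sum k=0..0:
  [0] +1/24 = 1/24
S = 1/24
C² = P²·S² = 2/7 ; C = +0.534522

+0.534522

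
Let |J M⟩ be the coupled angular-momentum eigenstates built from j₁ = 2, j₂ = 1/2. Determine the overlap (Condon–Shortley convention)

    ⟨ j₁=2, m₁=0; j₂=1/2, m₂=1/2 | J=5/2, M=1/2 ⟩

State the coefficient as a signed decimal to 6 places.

+0.774597  (= +√(3/5))

triangle: 0!×4!×1!/6! = 24/720
(j±m)!: 2!×2!×1!×0!×3!×2! = 48
prefactor² = (2J+1)×Δ×N² = 48/5
  k=0: +1/(0!×0!×2!×1!×2!×0!) = 1/4
Σ = 1/4  ⇒  CG² = 48/5×1/4² = 3/5
CG = +√(3/5) = +0.774597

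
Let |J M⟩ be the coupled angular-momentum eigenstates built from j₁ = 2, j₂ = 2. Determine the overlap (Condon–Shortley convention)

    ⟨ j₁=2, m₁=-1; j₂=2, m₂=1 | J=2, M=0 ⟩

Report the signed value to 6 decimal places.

√[5·2!2!2!/7! · 1!3!3!1!2!2!] = √(8/7)
  +(−1)^1/∏(1,1,2,2,0,0)! = -1/4  (running -1/4)
  +(−1)^2/∏(2,0,1,1,1,1)! = 1/2  (running 1/4)
⟨..|..⟩ = √(8/7)·(1/4) = +0.267261

+0.267261  (= +√(1/14))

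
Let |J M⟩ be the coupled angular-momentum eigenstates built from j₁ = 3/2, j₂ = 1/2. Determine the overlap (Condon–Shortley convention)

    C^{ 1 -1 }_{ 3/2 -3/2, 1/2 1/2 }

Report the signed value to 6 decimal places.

triangle: 1!×2!×0!/4! = 2/24
(j±m)!: 0!×3!×1!×0!×0!×2! = 12
prefactor² = (2J+1)×Δ×N² = 3
  k=1: −1/(1!×0!×2!×0!×0!×0!) = -1/2
Σ = -1/2  ⇒  CG² = 3×(-1/2)² = 3/4
CG = −√(3/4) = -0.866025

-0.866025  (= −√(3/4))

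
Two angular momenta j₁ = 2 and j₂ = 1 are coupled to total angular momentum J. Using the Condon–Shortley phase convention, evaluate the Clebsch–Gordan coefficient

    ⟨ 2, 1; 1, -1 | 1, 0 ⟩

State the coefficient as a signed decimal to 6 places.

j₁+j₂−J=2  J+j₁−j₂=2  J−j₁+j₂=0  j₁+j₂+J+1=5
(j₁±m₁, j₂±m₂, J±M) = (3,1,0,2,1,1)
P² = 6/5
sum k=0..0:
  [0] +1/2 = 1/2
S = 1/2
C² = P²·S² = 3/10 ; C = +0.547723

+0.547723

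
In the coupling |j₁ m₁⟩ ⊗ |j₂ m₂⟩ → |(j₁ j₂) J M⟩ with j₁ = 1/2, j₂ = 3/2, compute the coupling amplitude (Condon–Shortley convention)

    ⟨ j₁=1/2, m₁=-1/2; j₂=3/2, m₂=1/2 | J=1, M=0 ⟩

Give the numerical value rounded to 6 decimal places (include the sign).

j₁+j₂−J=1  J+j₁−j₂=0  J−j₁+j₂=2  j₁+j₂+J+1=4
(j₁±m₁, j₂±m₂, J±M) = (0,1,2,1,1,1)
P² = 1/2
sum k=1..1:
  [1] −1/1 = -1
S = -1
C² = P²·S² = 1/2 ; C = -0.707107

−√(1/2) = -0.707107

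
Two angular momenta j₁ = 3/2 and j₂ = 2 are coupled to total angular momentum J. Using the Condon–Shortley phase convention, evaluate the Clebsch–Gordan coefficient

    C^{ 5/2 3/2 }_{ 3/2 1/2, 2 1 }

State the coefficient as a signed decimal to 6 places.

-0.169031

j₁+j₂−J=1  J+j₁−j₂=2  J−j₁+j₂=3  j₁+j₂+J+1=7
(j₁±m₁, j₂±m₂, J±M) = (2,1,3,1,4,1)
P² = 144/35
sum k=0..1:
  [0] +1/6 = 1/6
  [1] −1/4 = -1/4
S = -1/12
C² = P²·S² = 1/35 ; C = -0.169031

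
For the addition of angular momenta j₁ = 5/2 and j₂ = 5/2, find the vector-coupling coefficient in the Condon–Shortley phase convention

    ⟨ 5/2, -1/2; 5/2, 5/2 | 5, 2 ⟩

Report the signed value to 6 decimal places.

+√(1/12) = +0.288675

j₁+j₂−J=0  J+j₁−j₂=5  J−j₁+j₂=5  j₁+j₂+J+1=11
(j₁±m₁, j₂±m₂, J±M) = (2,3,5,0,7,3)
P² = 172800
sum k=0..0:
  [0] +1/1440 = 1/1440
S = 1/1440
C² = P²·S² = 1/12 ; C = +0.288675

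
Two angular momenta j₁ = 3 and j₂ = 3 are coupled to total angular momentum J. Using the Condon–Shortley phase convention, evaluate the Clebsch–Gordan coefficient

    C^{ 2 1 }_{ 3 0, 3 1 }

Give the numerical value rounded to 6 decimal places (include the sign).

triangle: 4!×2!×2!/9! = 96/362880
(j±m)!: 3!×3!×4!×2!×3!×1! = 10368
prefactor² = (2J+1)×Δ×N² = 96/7
  k=2: +1/(2!×2!×1!×2!×1!×0!) = 1/8
  k=3: −1/(3!×1!×0!×1!×2!×1!) = -1/12
Σ = 1/24  ⇒  CG² = 96/7×1/24² = 1/42
CG = +√(1/42) = +0.154303

+√(1/42) ≈ +0.154303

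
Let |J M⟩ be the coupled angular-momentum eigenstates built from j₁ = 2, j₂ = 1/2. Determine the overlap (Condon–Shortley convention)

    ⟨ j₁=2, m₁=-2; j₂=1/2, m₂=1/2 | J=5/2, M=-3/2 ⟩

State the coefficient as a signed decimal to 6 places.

+0.447214

j₁+j₂−J=0  J+j₁−j₂=4  J−j₁+j₂=1  j₁+j₂+J+1=6
(j₁±m₁, j₂±m₂, J±M) = (0,4,1,0,1,4)
P² = 576/5
sum k=0..0:
  [0] +1/24 = 1/24
S = 1/24
C² = P²·S² = 1/5 ; C = +0.447214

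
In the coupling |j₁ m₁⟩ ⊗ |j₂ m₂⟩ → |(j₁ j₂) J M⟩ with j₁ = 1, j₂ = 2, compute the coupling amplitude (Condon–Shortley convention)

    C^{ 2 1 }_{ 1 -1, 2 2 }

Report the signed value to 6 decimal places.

-0.577350  (= −√(1/3))

j₁+j₂−J=1  J+j₁−j₂=1  J−j₁+j₂=3  j₁+j₂+J+1=6
(j₁±m₁, j₂±m₂, J±M) = (0,2,4,0,3,1)
P² = 12
sum k=1..1:
  [1] −1/6 = -1/6
S = -1/6
C² = P²·S² = 1/3 ; C = -0.577350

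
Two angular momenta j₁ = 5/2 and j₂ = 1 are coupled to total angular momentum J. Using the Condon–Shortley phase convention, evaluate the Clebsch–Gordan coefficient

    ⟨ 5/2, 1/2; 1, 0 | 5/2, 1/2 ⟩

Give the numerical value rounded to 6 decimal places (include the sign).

√[6·1!4!1!/7! · 3!2!1!1!3!2!] = √(144/35)
  +(−1)^0/∏(0,1,2,1,2,0)! = 1/4  (running 1/4)
  +(−1)^1/∏(1,0,1,0,3,1)! = -1/6  (running 1/12)
⟨..|..⟩ = √(144/35)·(1/12) = +0.169031

+√(1/35) ≈ +0.169031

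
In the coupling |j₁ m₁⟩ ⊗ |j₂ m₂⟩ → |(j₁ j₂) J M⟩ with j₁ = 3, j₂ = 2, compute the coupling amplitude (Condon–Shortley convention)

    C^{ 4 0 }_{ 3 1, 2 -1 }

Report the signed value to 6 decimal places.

+0.597614

triangle: 1!×5!×3!/10! = 720/3628800
(j±m)!: 4!×2!×1!×3!×4!×4! = 165888
prefactor² = (2J+1)×Δ×N² = 10368/35
  k=0: +1/(0!×1!×2!×1!×3!×2!) = 1/24
  k=1: −1/(1!×0!×1!×0!×4!×3!) = -1/144
Σ = 5/144  ⇒  CG² = 10368/35×5/144² = 5/14
CG = +√(5/14) = +0.597614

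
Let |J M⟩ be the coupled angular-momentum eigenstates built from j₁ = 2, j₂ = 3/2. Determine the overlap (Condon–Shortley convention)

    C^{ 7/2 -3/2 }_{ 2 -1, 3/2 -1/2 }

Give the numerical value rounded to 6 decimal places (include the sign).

triangle: 0!*4!*3!/8! = 144/40320
(j±m)!: 1!*3!*1!*2!*2!*5! = 2880
prefactor² = (2J+1)*Δ*N² = 576/7
  k=0: +1/(0!*0!*3!*1!*1!*2!) = 1/12
Σ = 1/12  ⇒  CG² = 576/7*1/12² = 4/7
CG = +√(4/7) = +0.755929

+√(4/7) = +0.755929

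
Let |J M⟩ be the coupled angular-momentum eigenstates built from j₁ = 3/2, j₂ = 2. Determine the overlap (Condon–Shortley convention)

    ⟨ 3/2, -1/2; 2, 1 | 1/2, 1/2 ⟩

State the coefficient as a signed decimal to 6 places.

√[2·3!0!1!/5! · 1!2!3!1!1!0!] = √(6/5)
  +(−1)^2/∏(2,1,0,1,0,0)! = 1/2  (running 1/2)
⟨..|..⟩ = √(6/5)·(1/2) = +0.547723

+0.547723  (= +√(3/10))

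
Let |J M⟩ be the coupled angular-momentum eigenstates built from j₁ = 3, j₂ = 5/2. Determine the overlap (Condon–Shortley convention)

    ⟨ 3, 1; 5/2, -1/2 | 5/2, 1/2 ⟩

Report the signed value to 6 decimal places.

j₁+j₂−J=3  J+j₁−j₂=3  J−j₁+j₂=2  j₁+j₂+J+1=9
(j₁±m₁, j₂±m₂, J±M) = (4,2,2,3,3,2)
P² = 288/35
sum k=0..2:
  [0] +1/24 = 1/24
  [1] −1/4 = -1/4
  [2] +1/24 = 1/24
S = -1/6
C² = P²·S² = 8/35 ; C = -0.478091

−√(8/35) = -0.478091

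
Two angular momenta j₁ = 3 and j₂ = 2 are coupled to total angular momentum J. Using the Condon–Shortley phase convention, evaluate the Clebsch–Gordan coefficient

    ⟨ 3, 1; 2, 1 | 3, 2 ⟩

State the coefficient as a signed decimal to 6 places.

j₁+j₂−J=2  J+j₁−j₂=4  J−j₁+j₂=2  j₁+j₂+J+1=9
(j₁±m₁, j₂±m₂, J±M) = (4,2,3,1,5,1)
P² = 64
sum k=1..2:
  [1] −1/12 = -1/12
  [2] +1/48 = 1/48
S = -1/16
C² = P²·S² = 1/4 ; C = -0.500000

-0.500000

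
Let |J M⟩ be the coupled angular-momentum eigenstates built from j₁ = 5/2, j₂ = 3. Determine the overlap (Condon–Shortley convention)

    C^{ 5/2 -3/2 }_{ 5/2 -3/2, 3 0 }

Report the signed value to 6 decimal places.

+0.483046

√[6·3!2!3!/9! · 1!4!3!3!1!4!] = √(864/35)
  +(−1)^2/∏(2,1,2,1,0,2)! = 1/8  (running 1/8)
  +(−1)^3/∏(3,0,1,0,1,3)! = -1/36  (running 7/72)
⟨..|..⟩ = √(864/35)·(7/72) = +0.483046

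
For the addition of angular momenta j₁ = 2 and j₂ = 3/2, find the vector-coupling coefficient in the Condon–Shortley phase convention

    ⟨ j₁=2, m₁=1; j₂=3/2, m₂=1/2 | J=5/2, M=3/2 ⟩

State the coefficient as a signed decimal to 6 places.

+0.169031  (= +√(1/35))

√[6·1!3!2!/7! · 3!1!2!1!4!1!] = √(144/35)
  +(−1)^0/∏(0,1,1,2,2,0)! = 1/4  (running 1/4)
  +(−1)^1/∏(1,0,0,1,3,1)! = -1/6  (running 1/12)
⟨..|..⟩ = √(144/35)·(1/12) = +0.169031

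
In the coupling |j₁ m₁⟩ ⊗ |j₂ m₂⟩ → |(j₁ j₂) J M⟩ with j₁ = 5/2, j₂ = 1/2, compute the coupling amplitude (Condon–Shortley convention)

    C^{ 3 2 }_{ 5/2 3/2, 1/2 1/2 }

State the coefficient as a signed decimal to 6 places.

+√(5/6) ≈ +0.912871

√[7·0!5!1!/7! · 4!1!1!0!5!1!] = √(480)
  +(−1)^0/∏(0,0,1,1,4,0)! = 1/24  (running 1/24)
⟨..|..⟩ = √(480)·(1/24) = +0.912871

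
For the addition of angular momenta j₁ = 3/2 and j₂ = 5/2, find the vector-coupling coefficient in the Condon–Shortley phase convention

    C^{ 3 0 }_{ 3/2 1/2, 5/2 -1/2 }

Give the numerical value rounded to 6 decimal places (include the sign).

√[7·1!2!4!/8! · 2!1!2!3!3!3!] = √(36/5)
  +(−1)^0/∏(0,1,1,2,1,2)! = 1/4  (running 1/4)
  +(−1)^1/∏(1,0,0,1,2,3)! = -1/12  (running 1/6)
⟨..|..⟩ = √(36/5)·(1/6) = +0.447214

+0.447214  (= +√(1/5))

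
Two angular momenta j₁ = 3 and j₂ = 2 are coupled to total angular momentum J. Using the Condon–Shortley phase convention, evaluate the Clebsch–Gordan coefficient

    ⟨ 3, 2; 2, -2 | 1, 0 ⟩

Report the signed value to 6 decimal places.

+√(1/7) ≈ +0.377964

triangle: 4!·2!·0!/7! = 48/5040
(j±m)!: 5!·1!·0!·4!·1!·1! = 2880
prefactor² = (2J+1)·Δ·N² = 576/7
  k=0: +1/(0!·4!·1!·0!·1!·0!) = 1/24
Σ = 1/24  ⇒  CG² = 576/7·1/24² = 1/7
CG = +√(1/7) = +0.377964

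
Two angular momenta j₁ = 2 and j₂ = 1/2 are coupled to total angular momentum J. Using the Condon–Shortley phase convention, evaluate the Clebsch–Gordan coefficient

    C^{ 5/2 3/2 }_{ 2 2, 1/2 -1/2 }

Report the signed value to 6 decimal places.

+0.447214  (= +√(1/5))

√[6·0!4!1!/6! · 4!0!0!1!4!1!] = √(576/5)
  +(−1)^0/∏(0,0,0,0,4,1)! = 1/24  (running 1/24)
⟨..|..⟩ = √(576/5)·(1/24) = +0.447214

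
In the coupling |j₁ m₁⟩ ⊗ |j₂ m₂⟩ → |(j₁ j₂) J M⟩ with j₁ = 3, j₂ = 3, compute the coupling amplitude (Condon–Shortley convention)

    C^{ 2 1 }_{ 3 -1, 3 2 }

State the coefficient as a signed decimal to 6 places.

√[5·4!2!2!/9! · 2!4!5!1!3!1!] = √(320/7)
  +(−1)^3/∏(3,1,1,2,1,0)! = -1/12  (running -1/12)
  +(−1)^4/∏(4,0,0,1,2,1)! = 1/48  (running -1/16)
⟨..|..⟩ = √(320/7)·(-1/16) = -0.422577

-0.422577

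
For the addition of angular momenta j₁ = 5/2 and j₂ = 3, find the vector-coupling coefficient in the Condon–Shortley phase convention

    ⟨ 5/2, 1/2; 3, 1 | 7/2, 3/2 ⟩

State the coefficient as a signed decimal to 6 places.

j₁+j₂−J=2  J+j₁−j₂=3  J−j₁+j₂=4  j₁+j₂+J+1=10
(j₁±m₁, j₂±m₂, J±M) = (3,2,4,2,5,2)
P² = 3072/35
sum k=0..2:
  [0] +1/96 = 1/96
  [1] −1/12 = -1/12
  [2] +1/48 = 1/48
S = -5/96
C² = P²·S² = 5/21 ; C = -0.487950

−√(5/21) = -0.487950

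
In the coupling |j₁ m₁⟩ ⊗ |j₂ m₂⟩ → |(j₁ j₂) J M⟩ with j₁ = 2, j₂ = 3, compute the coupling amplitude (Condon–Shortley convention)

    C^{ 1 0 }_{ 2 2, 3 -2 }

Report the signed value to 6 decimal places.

j₁+j₂−J=4  J+j₁−j₂=0  J−j₁+j₂=2  j₁+j₂+J+1=7
(j₁±m₁, j₂±m₂, J±M) = (4,0,1,5,1,1)
P² = 576/7
sum k=0..0:
  [0] +1/24 = 1/24
S = 1/24
C² = P²·S² = 1/7 ; C = +0.377964

+0.377964  (= +√(1/7))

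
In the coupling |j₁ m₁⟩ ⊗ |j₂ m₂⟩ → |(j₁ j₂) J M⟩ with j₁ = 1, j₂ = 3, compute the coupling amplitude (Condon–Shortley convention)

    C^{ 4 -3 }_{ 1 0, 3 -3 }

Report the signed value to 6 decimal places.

+√(1/4) ≈ +0.500000

√[9·0!2!6!/9! · 1!1!0!6!1!7!] = √(129600)
  +(−1)^0/∏(0,0,1,0,1,6)! = 1/720  (running 1/720)
⟨..|..⟩ = √(129600)·(1/720) = +0.500000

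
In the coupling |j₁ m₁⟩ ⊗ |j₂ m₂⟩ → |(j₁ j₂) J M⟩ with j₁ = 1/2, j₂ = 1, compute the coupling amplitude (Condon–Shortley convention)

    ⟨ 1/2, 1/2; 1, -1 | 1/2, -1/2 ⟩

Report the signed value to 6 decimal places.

+0.816497  (= +√(2/3))

triangle: 1!·0!·1!/3! = 1/6
(j±m)!: 1!·0!·0!·2!·0!·1! = 2
prefactor² = (2J+1)·Δ·N² = 2/3
  k=0: +1/(0!·1!·0!·0!·0!·1!) = 1
Σ = 1  ⇒  CG² = 2/3·1² = 2/3
CG = +√(2/3) = +0.816497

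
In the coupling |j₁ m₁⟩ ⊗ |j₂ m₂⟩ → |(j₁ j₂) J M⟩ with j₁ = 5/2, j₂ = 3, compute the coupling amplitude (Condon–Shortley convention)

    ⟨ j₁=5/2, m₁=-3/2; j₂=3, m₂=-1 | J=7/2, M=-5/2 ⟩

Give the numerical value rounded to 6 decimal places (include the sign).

-0.398410

j₁+j₂−J=2  J+j₁−j₂=3  J−j₁+j₂=4  j₁+j₂+J+1=10
(j₁±m₁, j₂±m₂, J±M) = (1,4,2,4,1,6)
P² = 18432/35
sum k=1..2:
  [1] −1/36 = -1/36
  [2] +1/96 = 1/96
S = -5/288
C² = P²·S² = 10/63 ; C = -0.398410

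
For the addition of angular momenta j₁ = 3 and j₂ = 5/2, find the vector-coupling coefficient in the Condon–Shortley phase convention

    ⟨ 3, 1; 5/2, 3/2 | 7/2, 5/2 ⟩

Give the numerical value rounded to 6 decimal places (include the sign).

-0.398410

j₁+j₂−J=2  J+j₁−j₂=4  J−j₁+j₂=3  j₁+j₂+J+1=10
(j₁±m₁, j₂±m₂, J±M) = (4,2,4,1,6,1)
P² = 18432/35
sum k=1..2:
  [1] −1/36 = -1/36
  [2] +1/96 = 1/96
S = -5/288
C² = P²·S² = 10/63 ; C = -0.398410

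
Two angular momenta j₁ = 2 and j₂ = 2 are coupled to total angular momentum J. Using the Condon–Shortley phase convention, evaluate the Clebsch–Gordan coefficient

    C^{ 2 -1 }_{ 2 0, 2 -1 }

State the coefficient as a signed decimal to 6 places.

triangle: 2!·2!·2!/7! = 8/5040
(j±m)!: 2!·2!·1!·3!·1!·3! = 144
prefactor² = (2J+1)·Δ·N² = 8/7
  k=0: +1/(0!·2!·2!·1!·0!·1!) = 1/4
  k=1: −1/(1!·1!·1!·0!·1!·2!) = -1/2
Σ = -1/4  ⇒  CG² = 8/7·(-1/4)² = 1/14
CG = −√(1/14) = -0.267261

-0.267261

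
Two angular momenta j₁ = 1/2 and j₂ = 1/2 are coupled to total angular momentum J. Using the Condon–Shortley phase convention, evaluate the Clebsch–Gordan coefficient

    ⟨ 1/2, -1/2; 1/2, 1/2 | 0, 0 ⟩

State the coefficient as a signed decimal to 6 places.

√[1·1!0!0!/2! · 0!1!1!0!0!0!] = √(1/2)
  +(−1)^1/∏(1,0,0,0,0,0)! = -1  (running -1)
⟨..|..⟩ = √(1/2)·(-1) = -0.707107

−√(1/2) = -0.707107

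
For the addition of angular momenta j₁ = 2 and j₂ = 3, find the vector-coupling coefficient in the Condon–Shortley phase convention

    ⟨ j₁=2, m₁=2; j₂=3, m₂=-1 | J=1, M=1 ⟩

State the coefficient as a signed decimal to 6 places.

+0.169031

triangle: 4!·0!·2!/7! = 48/5040
(j±m)!: 4!·0!·2!·4!·2!·0! = 2304
prefactor² = (2J+1)·Δ·N² = 2304/35
  k=0: +1/(0!·4!·0!·2!·0!·0!) = 1/48
Σ = 1/48  ⇒  CG² = 2304/35·1/48² = 1/35
CG = +√(1/35) = +0.169031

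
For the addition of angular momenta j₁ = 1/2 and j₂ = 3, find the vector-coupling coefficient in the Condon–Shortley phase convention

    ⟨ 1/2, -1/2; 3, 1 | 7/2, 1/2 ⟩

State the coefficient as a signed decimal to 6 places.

j₁+j₂−J=0  J+j₁−j₂=1  J−j₁+j₂=6  j₁+j₂+J+1=8
(j₁±m₁, j₂±m₂, J±M) = (0,1,4,2,4,3)
P² = 6912/7
sum k=0..0:
  [0] +1/48 = 1/48
S = 1/48
C² = P²·S² = 3/7 ; C = +0.654654

+√(3/7) ≈ +0.654654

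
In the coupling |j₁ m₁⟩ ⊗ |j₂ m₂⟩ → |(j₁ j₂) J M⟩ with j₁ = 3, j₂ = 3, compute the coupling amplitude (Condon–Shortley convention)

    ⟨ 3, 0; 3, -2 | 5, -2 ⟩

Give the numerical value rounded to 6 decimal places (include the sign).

√[11·1!5!5!/12! · 3!3!1!5!3!7!] = √(43200)
  +(−1)^0/∏(0,1,3,1,2,4)! = 1/288  (running 1/288)
  +(−1)^1/∏(1,0,2,0,3,5)! = -1/1440  (running 1/360)
⟨..|..⟩ = √(43200)·(1/360) = +0.577350

+0.577350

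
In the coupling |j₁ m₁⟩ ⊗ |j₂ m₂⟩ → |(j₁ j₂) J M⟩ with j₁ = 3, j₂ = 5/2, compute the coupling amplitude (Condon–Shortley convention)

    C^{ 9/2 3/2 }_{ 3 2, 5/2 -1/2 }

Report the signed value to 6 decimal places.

triangle: 1!×5!×4!/11! = 2880/39916800
(j±m)!: 5!×1!×2!×3!×6!×3! = 6220800
prefactor² = (2J+1)×Δ×N² = 345600/77
  k=0: +1/(0!×1!×1!×2!×4!×2!) = 1/96
  k=1: −1/(1!×0!×0!×1!×5!×3!) = -1/720
Σ = 13/1440  ⇒  CG² = 345600/77×13/1440² = 169/462
CG = +√(169/462) = +0.604815

+√(169/462) ≈ +0.604815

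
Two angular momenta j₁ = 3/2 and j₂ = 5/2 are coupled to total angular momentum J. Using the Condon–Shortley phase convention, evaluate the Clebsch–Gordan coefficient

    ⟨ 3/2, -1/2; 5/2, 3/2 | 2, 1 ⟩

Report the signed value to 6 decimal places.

triangle: 2!·1!·3!/7! = 12/5040
(j±m)!: 1!·2!·4!·1!·3!·1! = 288
prefactor² = (2J+1)·Δ·N² = 24/7
  k=1: −1/(1!·1!·1!·3!·0!·0!) = -1/6
  k=2: +1/(2!·0!·0!·2!·1!·1!) = 1/4
Σ = 1/12  ⇒  CG² = 24/7·1/12² = 1/42
CG = +√(1/42) = +0.154303

+0.154303  (= +√(1/42))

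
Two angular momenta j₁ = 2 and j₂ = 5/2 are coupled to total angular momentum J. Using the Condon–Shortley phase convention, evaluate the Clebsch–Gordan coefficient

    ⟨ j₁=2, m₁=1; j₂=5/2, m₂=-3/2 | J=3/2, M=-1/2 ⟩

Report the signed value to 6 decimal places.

−√(2/105) = -0.138013

j₁+j₂−J=3  J+j₁−j₂=1  J−j₁+j₂=2  j₁+j₂+J+1=7
(j₁±m₁, j₂±m₂, J±M) = (3,1,1,4,1,2)
P² = 96/35
sum k=0..1:
  [0] +1/6 = 1/6
  [1] −1/4 = -1/4
S = -1/12
C² = P²·S² = 2/105 ; C = -0.138013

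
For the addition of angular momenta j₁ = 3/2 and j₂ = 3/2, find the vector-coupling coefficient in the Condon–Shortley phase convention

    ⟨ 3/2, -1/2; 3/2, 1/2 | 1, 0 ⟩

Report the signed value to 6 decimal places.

√[3·2!1!1!/5! · 1!2!2!1!1!1!] = √(1/5)
  +(−1)^1/∏(1,1,1,1,0,0)! = -1  (running -1)
  +(−1)^2/∏(2,0,0,0,1,1)! = 1/2  (running -1/2)
⟨..|..⟩ = √(1/5)·(-1/2) = -0.223607

−√(1/20) ≈ -0.223607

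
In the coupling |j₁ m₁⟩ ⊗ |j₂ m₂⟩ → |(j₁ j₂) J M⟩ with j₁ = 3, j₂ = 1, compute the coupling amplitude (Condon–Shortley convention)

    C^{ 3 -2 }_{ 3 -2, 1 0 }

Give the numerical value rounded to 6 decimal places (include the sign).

-0.577350  (= −√(1/3))

√[7·1!5!1!/8! · 1!5!1!1!1!5!] = √(300)
  +(−1)^0/∏(0,1,5,1,0,0)! = 1/120  (running 1/120)
  +(−1)^1/∏(1,0,4,0,1,1)! = -1/24  (running -1/30)
⟨..|..⟩ = √(300)·(-1/30) = -0.577350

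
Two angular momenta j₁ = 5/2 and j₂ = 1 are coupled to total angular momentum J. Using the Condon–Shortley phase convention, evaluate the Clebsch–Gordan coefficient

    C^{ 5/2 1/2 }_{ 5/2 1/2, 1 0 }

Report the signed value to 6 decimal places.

+√(1/35) = +0.169031

j₁+j₂−J=1  J+j₁−j₂=4  J−j₁+j₂=1  j₁+j₂+J+1=7
(j₁±m₁, j₂±m₂, J±M) = (3,2,1,1,3,2)
P² = 144/35
sum k=0..1:
  [0] +1/4 = 1/4
  [1] −1/6 = -1/6
S = 1/12
C² = P²·S² = 1/35 ; C = +0.169031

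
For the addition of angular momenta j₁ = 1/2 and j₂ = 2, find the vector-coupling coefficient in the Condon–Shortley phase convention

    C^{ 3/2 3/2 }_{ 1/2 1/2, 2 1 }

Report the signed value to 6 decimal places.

j₁+j₂−J=1  J+j₁−j₂=0  J−j₁+j₂=3  j₁+j₂+J+1=5
(j₁±m₁, j₂±m₂, J±M) = (1,0,3,1,3,0)
P² = 36/5
sum k=0..0:
  [0] +1/6 = 1/6
S = 1/6
C² = P²·S² = 1/5 ; C = +0.447214

+√(1/5) = +0.447214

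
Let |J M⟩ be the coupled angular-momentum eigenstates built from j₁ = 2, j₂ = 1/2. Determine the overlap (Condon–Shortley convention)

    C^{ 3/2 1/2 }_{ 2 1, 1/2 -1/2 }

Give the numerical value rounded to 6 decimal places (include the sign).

+√(3/5) ≈ +0.774597

√[4·1!3!0!/5! · 3!1!0!1!2!1!] = √(12/5)
  +(−1)^0/∏(0,1,1,0,2,0)! = 1/2  (running 1/2)
⟨..|..⟩ = √(12/5)·(1/2) = +0.774597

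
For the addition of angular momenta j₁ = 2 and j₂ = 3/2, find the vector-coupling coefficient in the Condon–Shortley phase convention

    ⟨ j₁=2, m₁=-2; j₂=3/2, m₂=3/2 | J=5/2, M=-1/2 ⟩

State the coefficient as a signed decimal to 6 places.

triangle: 1!·3!·2!/7! = 12/5040
(j±m)!: 0!·4!·3!·0!·2!·3! = 1728
prefactor² = (2J+1)·Δ·N² = 864/35
  k=1: −1/(1!·0!·3!·2!·0!·0!) = -1/12
Σ = -1/12  ⇒  CG² = 864/35·(-1/12)² = 6/35
CG = −√(6/35) = -0.414039

−√(6/35) ≈ -0.414039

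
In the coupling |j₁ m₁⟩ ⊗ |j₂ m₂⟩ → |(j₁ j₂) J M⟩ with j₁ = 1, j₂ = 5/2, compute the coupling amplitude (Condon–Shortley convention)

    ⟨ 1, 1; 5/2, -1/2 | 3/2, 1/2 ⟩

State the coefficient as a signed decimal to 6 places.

+√(1/5) = +0.447214

j₁+j₂−J=2  J+j₁−j₂=0  J−j₁+j₂=3  j₁+j₂+J+1=6
(j₁±m₁, j₂±m₂, J±M) = (2,0,2,3,2,1)
P² = 16/5
sum k=0..0:
  [0] +1/4 = 1/4
S = 1/4
C² = P²·S² = 1/5 ; C = +0.447214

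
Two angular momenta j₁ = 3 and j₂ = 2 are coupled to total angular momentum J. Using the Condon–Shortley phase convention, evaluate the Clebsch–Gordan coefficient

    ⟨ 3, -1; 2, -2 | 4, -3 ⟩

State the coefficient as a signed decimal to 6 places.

+0.707107  (= +√(1/2))

triangle: 1!×5!×3!/10! = 720/3628800
(j±m)!: 2!×4!×0!×4!×1!×7! = 5806080
prefactor² = (2J+1)×Δ×N² = 10368
  k=0: +1/(0!×1!×4!×0!×1!×3!) = 1/144
Σ = 1/144  ⇒  CG² = 10368×1/144² = 1/2
CG = +√(1/2) = +0.707107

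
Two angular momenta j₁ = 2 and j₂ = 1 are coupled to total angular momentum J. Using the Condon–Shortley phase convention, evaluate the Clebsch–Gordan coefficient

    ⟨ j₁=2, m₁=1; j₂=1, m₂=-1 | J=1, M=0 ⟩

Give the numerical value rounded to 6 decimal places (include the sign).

+0.547723  (= +√(3/10))

√[3·2!2!0!/5! · 3!1!0!2!1!1!] = √(6/5)
  +(−1)^0/∏(0,2,1,0,1,0)! = 1/2  (running 1/2)
⟨..|..⟩ = √(6/5)·(1/2) = +0.547723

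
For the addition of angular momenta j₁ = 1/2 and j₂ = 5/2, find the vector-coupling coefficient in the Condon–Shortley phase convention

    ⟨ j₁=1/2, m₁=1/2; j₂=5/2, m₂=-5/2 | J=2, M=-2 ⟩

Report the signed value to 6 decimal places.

+√(5/6) ≈ +0.912871

j₁+j₂−J=1  J+j₁−j₂=0  J−j₁+j₂=4  j₁+j₂+J+1=6
(j₁±m₁, j₂±m₂, J±M) = (1,0,0,5,0,4)
P² = 480
sum k=0..0:
  [0] +1/24 = 1/24
S = 1/24
C² = P²·S² = 5/6 ; C = +0.912871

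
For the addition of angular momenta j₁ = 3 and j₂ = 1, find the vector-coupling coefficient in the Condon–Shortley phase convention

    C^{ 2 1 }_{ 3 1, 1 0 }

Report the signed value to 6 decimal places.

-0.617213

triangle: 2!·4!·0!/7! = 48/5040
(j±m)!: 4!·2!·1!·1!·3!·1! = 288
prefactor² = (2J+1)·Δ·N² = 96/7
  k=1: −1/(1!·1!·1!·0!·3!·0!) = -1/6
Σ = -1/6  ⇒  CG² = 96/7·(-1/6)² = 8/21
CG = −√(8/21) = -0.617213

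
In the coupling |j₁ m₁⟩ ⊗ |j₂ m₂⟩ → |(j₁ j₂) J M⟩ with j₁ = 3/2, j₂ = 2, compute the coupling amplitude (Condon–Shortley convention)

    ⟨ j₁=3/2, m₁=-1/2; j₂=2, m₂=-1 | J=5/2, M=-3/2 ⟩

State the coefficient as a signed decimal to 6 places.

j₁+j₂−J=1  J+j₁−j₂=2  J−j₁+j₂=3  j₁+j₂+J+1=7
(j₁±m₁, j₂±m₂, J±M) = (1,2,1,3,1,4)
P² = 144/35
sum k=0..1:
  [0] +1/4 = 1/4
  [1] −1/6 = -1/6
S = 1/12
C² = P²·S² = 1/35 ; C = +0.169031

+0.169031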